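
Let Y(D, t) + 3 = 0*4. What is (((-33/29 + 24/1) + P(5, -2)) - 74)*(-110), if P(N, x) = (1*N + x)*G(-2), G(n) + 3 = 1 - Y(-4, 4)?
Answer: 153560/29 ≈ 5295.2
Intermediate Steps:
Y(D, t) = -3 (Y(D, t) = -3 + 0*4 = -3 + 0 = -3)
G(n) = 1 (G(n) = -3 + (1 - 1*(-3)) = -3 + (1 + 3) = -3 + 4 = 1)
P(N, x) = N + x (P(N, x) = (1*N + x)*1 = (N + x)*1 = N + x)
(((-33/29 + 24/1) + P(5, -2)) - 74)*(-110) = (((-33/29 + 24/1) + (5 - 2)) - 74)*(-110) = (((-33*1/29 + 24*1) + 3) - 74)*(-110) = (((-33/29 + 24) + 3) - 74)*(-110) = ((663/29 + 3) - 74)*(-110) = (750/29 - 74)*(-110) = -1396/29*(-110) = 153560/29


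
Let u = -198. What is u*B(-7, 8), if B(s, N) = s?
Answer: 1386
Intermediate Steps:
u*B(-7, 8) = -198*(-7) = 1386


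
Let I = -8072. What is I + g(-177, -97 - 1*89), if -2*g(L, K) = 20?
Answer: -8082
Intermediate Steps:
g(L, K) = -10 (g(L, K) = -½*20 = -10)
I + g(-177, -97 - 1*89) = -8072 - 10 = -8082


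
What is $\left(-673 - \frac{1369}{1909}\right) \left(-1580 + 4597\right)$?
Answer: $- \frac{3880242142}{1909} \approx -2.0326 \cdot 10^{6}$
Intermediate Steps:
$\left(-673 - \frac{1369}{1909}\right) \left(-1580 + 4597\right) = \left(-673 - \frac{1369}{1909}\right) 3017 = \left(- \frac{1286126}{1909}\right) 3017 = - \frac{3880242142}{1909}$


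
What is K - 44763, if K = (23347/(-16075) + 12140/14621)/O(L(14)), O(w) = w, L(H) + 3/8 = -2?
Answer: -199893330291879/4465618925 ≈ -44763.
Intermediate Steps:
L(H) = -19/8 (L(H) = -3/8 - 2 = -19/8)
K = 1169647896/4465618925 (K = (23347/(-16075) + 12140/14621)/(-19/8) = (23347*(-1/16075) + 12140*(1/14621))*(-8/19) = (-23347/16075 + 12140/14621)*(-8/19) = -146205987/235032575*(-8/19) = 1169647896/4465618925 ≈ 0.26192)
K - 44763 = 1169647896/4465618925 - 44763 = -199893330291879/4465618925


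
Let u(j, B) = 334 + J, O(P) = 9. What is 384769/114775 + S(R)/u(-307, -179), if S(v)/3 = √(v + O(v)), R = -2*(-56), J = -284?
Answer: 921041/229550 ≈ 4.0124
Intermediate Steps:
u(j, B) = 50 (u(j, B) = 334 - 284 = 50)
R = 112
S(v) = 3*√(9 + v) (S(v) = 3*√(v + 9) = 3*√(9 + v))
384769/114775 + S(R)/u(-307, -179) = 384769/114775 + (3*√(9 + 112))/50 = 384769*(1/114775) + (3*√121)*(1/50) = 384769/114775 + (3*11)*(1/50) = 384769/114775 + 33*(1/50) = 384769/114775 + 33/50 = 921041/229550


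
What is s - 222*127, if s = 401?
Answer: -27793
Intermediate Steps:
s - 222*127 = 401 - 222*127 = 401 - 28194 = -27793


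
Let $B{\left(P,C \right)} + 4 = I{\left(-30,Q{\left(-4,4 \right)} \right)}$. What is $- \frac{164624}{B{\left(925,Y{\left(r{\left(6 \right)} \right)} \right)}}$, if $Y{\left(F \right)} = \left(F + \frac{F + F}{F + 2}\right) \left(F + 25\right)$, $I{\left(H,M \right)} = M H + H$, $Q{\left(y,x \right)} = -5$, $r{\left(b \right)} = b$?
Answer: $- \frac{41156}{29} \approx -1419.2$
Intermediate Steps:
$I{\left(H,M \right)} = H + H M$ ($I{\left(H,M \right)} = H M + H = H + H M$)
$Y{\left(F \right)} = \left(25 + F\right) \left(F + \frac{2 F}{2 + F}\right)$ ($Y{\left(F \right)} = \left(F + \frac{2 F}{2 + F}\right) \left(25 + F\right) = \left(25 + F\right) \left(F + \frac{2 F}{2 + F}\right)$)
$B{\left(P,C \right)} = 116$ ($B{\left(P,C \right)} = -4 - 30 \left(1 - 5\right) = -4 - -120 = -4 + 120 = 116$)
$- \frac{164624}{B{\left(925,Y{\left(r{\left(6 \right)} \right)} \right)}} = - \frac{164624}{116} = \left(-164624\right) \frac{1}{116} = - \frac{41156}{29}$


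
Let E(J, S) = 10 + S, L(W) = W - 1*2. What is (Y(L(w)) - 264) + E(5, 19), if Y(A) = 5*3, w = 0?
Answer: -220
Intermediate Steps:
L(W) = -2 + W (L(W) = W - 2 = -2 + W)
Y(A) = 15
(Y(L(w)) - 264) + E(5, 19) = (15 - 264) + (10 + 19) = -249 + 29 = -220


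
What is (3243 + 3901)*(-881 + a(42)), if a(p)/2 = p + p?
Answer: -5093672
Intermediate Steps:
a(p) = 4*p (a(p) = 2*(p + p) = 2*(2*p) = 4*p)
(3243 + 3901)*(-881 + a(42)) = (3243 + 3901)*(-881 + 4*42) = 7144*(-881 + 168) = 7144*(-713) = -5093672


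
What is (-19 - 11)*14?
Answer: -420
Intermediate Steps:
(-19 - 11)*14 = -30*14 = -420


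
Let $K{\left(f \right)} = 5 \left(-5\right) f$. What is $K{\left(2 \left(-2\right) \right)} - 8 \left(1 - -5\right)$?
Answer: $52$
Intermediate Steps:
$K{\left(f \right)} = - 25 f$
$K{\left(2 \left(-2\right) \right)} - 8 \left(1 - -5\right) = - 25 \cdot 2 \left(-2\right) - 8 \left(1 - -5\right) = \left(-25\right) \left(-4\right) - 8 \left(1 + 5\right) = 100 - 48 = 52$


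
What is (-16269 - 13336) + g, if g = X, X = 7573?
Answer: -22032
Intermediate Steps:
g = 7573
(-16269 - 13336) + g = (-16269 - 13336) + 7573 = -29605 + 7573 = -22032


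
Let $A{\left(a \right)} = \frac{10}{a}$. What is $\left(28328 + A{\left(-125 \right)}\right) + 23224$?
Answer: $\frac{1288798}{25} \approx 51552.0$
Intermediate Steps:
$\left(28328 + A{\left(-125 \right)}\right) + 23224 = \left(28328 + \frac{10}{-125}\right) + 23224 = \left(28328 + 10 \left(- \frac{1}{125}\right)\right) + 23224 = \left(28328 - \frac{2}{25}\right) + 23224 = \frac{708198}{25} + 23224 = \frac{1288798}{25}$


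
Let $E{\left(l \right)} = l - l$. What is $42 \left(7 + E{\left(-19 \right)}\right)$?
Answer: $294$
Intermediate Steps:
$E{\left(l \right)} = 0$
$42 \left(7 + E{\left(-19 \right)}\right) = 42 \left(7 + 0\right) = 42 \cdot 7 = 294$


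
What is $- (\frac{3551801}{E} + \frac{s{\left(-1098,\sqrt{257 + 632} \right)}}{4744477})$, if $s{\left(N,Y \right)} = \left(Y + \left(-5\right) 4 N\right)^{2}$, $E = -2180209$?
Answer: $- \frac{1034537976547124}{10343951455693} - \frac{43920 \sqrt{889}}{4744477} \approx -100.29$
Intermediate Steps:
$s{\left(N,Y \right)} = \left(Y - 20 N\right)^{2}$
$- (\frac{3551801}{E} + \frac{s{\left(-1098,\sqrt{257 + 632} \right)}}{4744477}) = - (\frac{3551801}{-2180209} + \frac{\left(- \sqrt{257 + 632} + 20 \left(-1098\right)\right)^{2}}{4744477}) = - (3551801 \left(- \frac{1}{2180209}\right) + \left(- \sqrt{889} - 21960\right)^{2} \cdot \frac{1}{4744477}) = - (- \frac{3551801}{2180209} + \left(-21960 - \sqrt{889}\right)^{2} \cdot \frac{1}{4744477}) = - (- \frac{3551801}{2180209} + \frac{\left(-21960 - \sqrt{889}\right)^{2}}{4744477}) = \frac{3551801}{2180209} - \frac{\left(-21960 - \sqrt{889}\right)^{2}}{4744477}$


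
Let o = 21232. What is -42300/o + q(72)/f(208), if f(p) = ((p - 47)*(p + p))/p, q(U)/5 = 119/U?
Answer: -8643305/4395024 ≈ -1.9666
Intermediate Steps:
q(U) = 595/U (q(U) = 5*(119/U) = 595/U)
f(p) = -94 + 2*p (f(p) = ((-47 + p)*(2*p))/p = (2*p*(-47 + p))/p = -94 + 2*p)
-42300/o + q(72)/f(208) = -42300/21232 + (595/72)/(-94 + 2*208) = -42300*1/21232 + (595*(1/72))/(-94 + 416) = -10575/5308 + (595/72)/322 = -10575/5308 + (595/72)*(1/322) = -10575/5308 + 85/3312 = -8643305/4395024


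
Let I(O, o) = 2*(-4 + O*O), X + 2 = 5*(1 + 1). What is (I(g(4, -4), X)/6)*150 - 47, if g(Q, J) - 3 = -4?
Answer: -197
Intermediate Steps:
g(Q, J) = -1 (g(Q, J) = 3 - 4 = -1)
X = 8 (X = -2 + 5*(1 + 1) = -2 + 5*2 = -2 + 10 = 8)
I(O, o) = -8 + 2*O² (I(O, o) = 2*(-4 + O²) = -8 + 2*O²)
(I(g(4, -4), X)/6)*150 - 47 = ((-8 + 2*(-1)²)/6)*150 - 47 = ((-8 + 2*1)*(⅙))*150 - 47 = ((-8 + 2)*(⅙))*150 - 47 = -6*⅙*150 - 47 = -1*150 - 47 = -150 - 47 = -197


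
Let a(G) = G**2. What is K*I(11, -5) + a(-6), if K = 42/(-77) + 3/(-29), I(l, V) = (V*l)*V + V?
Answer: -44406/319 ≈ -139.20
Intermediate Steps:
I(l, V) = V + l*V**2 (I(l, V) = l*V**2 + V = V + l*V**2)
K = -207/319 (K = 42*(-1/77) + 3*(-1/29) = -6/11 - 3/29 = -207/319 ≈ -0.64890)
K*I(11, -5) + a(-6) = -(-1035)*(1 - 5*11)/319 + (-6)**2 = -(-1035)*(1 - 55)/319 + 36 = -(-1035)*(-54)/319 + 36 = -207/319*270 + 36 = -55890/319 + 36 = -44406/319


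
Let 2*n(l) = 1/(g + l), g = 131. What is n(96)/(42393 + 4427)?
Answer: 1/21256280 ≈ 4.7045e-8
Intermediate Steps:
n(l) = 1/(2*(131 + l))
n(96)/(42393 + 4427) = (1/(2*(131 + 96)))/(42393 + 4427) = ((½)/227)/46820 = ((½)*(1/227))*(1/46820) = (1/454)*(1/46820) = 1/21256280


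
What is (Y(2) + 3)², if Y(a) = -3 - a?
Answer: 4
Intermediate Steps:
(Y(2) + 3)² = ((-3 - 1*2) + 3)² = ((-3 - 2) + 3)² = (-5 + 3)² = (-2)² = 4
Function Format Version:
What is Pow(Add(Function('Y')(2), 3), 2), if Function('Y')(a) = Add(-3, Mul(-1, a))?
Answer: 4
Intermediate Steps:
Pow(Add(Function('Y')(2), 3), 2) = Pow(Add(Add(-3, Mul(-1, 2)), 3), 2) = Pow(Add(Add(-3, -2), 3), 2) = Pow(Add(-5, 3), 2) = Pow(-2, 2) = 4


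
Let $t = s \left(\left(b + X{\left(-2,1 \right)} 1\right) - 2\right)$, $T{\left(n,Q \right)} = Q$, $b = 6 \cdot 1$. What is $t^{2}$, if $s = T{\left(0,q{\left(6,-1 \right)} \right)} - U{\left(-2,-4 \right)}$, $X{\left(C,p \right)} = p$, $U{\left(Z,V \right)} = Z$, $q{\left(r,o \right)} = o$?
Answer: $25$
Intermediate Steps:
$b = 6$
$s = 1$ ($s = -1 - -2 = -1 + 2 = 1$)
$t = 5$ ($t = 1 \left(\left(6 + 1 \cdot 1\right) - 2\right) = 1 \left(\left(6 + 1\right) - 2\right) = 1 \left(7 - 2\right) = 1 \cdot 5 = 5$)
$t^{2} = 5^{2} = 25$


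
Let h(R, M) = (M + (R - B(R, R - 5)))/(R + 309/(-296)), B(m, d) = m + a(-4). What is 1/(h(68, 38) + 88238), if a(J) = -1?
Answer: 19819/1748800466 ≈ 1.1333e-5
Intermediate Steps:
B(m, d) = -1 + m (B(m, d) = m - 1 = -1 + m)
h(R, M) = (1 + M)/(-309/296 + R) (h(R, M) = (M + (R - (-1 + R)))/(R + 309/(-296)) = (M + (R + (1 - R)))/(R + 309*(-1/296)) = (M + 1)/(R - 309/296) = (1 + M)/(-309/296 + R))
1/(h(68, 38) + 88238) = 1/(296*(1 + 38)/(-309 + 296*68) + 88238) = 1/(296*39/(-309 + 20128) + 88238) = 1/(296*39/19819 + 88238) = 1/(296*(1/19819)*39 + 88238) = 1/(11544/19819 + 88238) = 1/(1748800466/19819) = 19819/1748800466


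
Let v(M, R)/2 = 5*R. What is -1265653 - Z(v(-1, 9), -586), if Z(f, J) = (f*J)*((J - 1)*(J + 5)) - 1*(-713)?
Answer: 17985552414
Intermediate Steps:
v(M, R) = 10*R (v(M, R) = 2*(5*R) = 10*R)
Z(f, J) = 713 + J*f*(-1 + J)*(5 + J) (Z(f, J) = (J*f)*((-1 + J)*(5 + J)) + 713 = J*f*(-1 + J)*(5 + J) + 713 = 713 + J*f*(-1 + J)*(5 + J))
-1265653 - Z(v(-1, 9), -586) = -1265653 - (713 + (10*9)*(-586)**3 - 5*(-586)*10*9 + 4*(10*9)*(-586)**2) = -1265653 - (713 + 90*(-201230056) - 5*(-586)*90 + 4*90*343396) = -1265653 - (713 - 18110705040 + 263700 + 123622560) = -1265653 - 1*(-17986818067) = -1265653 + 17986818067 = 17985552414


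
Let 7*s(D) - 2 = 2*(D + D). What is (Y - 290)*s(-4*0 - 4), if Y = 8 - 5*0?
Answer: 564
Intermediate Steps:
Y = 8 (Y = 8 + 0 = 8)
s(D) = 2/7 + 4*D/7 (s(D) = 2/7 + (2*(D + D))/7 = 2/7 + (2*(2*D))/7 = 2/7 + (4*D)/7 = 2/7 + 4*D/7)
(Y - 290)*s(-4*0 - 4) = (8 - 290)*(2/7 + 4*(-4*0 - 4)/7) = -282*(2/7 + 4*(0 - 4)/7) = -282*(2/7 + (4/7)*(-4)) = -282*(2/7 - 16/7) = -282*(-2) = 564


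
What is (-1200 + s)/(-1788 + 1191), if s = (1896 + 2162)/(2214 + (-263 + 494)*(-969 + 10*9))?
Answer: 241006058/119898495 ≈ 2.0101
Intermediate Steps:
s = -4058/200835 (s = 4058/(2214 + 231*(-969 + 90)) = 4058/(2214 + 231*(-879)) = 4058/(2214 - 203049) = 4058/(-200835) = 4058*(-1/200835) = -4058/200835 ≈ -0.020206)
(-1200 + s)/(-1788 + 1191) = (-1200 - 4058/200835)/(-1788 + 1191) = -241006058/200835/(-597) = -241006058/200835*(-1/597) = 241006058/119898495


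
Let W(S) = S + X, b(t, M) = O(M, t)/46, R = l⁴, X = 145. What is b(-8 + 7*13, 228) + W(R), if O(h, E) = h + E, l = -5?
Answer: 35731/46 ≈ 776.76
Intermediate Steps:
R = 625 (R = (-5)⁴ = 625)
O(h, E) = E + h
b(t, M) = M/46 + t/46 (b(t, M) = (t + M)/46 = (M + t)*(1/46) = M/46 + t/46)
W(S) = 145 + S (W(S) = S + 145 = 145 + S)
b(-8 + 7*13, 228) + W(R) = ((1/46)*228 + (-8 + 7*13)/46) + (145 + 625) = (114/23 + (-8 + 91)/46) + 770 = (114/23 + (1/46)*83) + 770 = (114/23 + 83/46) + 770 = 311/46 + 770 = 35731/46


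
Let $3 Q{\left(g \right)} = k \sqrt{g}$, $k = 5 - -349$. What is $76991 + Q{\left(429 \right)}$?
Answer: $76991 + 118 \sqrt{429} \approx 79435.0$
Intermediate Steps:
$k = 354$ ($k = 5 + 349 = 354$)
$Q{\left(g \right)} = 118 \sqrt{g}$ ($Q{\left(g \right)} = \frac{354 \sqrt{g}}{3} = 118 \sqrt{g}$)
$76991 + Q{\left(429 \right)} = 76991 + 118 \sqrt{429}$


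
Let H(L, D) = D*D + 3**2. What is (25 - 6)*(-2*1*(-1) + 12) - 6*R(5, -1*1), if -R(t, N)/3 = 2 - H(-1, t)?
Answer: -310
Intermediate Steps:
H(L, D) = 9 + D**2 (H(L, D) = D**2 + 9 = 9 + D**2)
R(t, N) = 21 + 3*t**2 (R(t, N) = -3*(2 - (9 + t**2)) = -3*(2 + (-9 - t**2)) = -3*(-7 - t**2) = 21 + 3*t**2)
(25 - 6)*(-2*1*(-1) + 12) - 6*R(5, -1*1) = (25 - 6)*(-2*1*(-1) + 12) - 6*(21 + 3*5**2) = 19*(-2*(-1) + 12) - 6*(21 + 3*25) = 19*(2 + 12) - 6*(21 + 75) = 19*14 - 6*96 = 266 - 576 = -310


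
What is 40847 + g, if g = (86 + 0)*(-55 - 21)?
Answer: 34311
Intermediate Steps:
g = -6536 (g = 86*(-76) = -6536)
40847 + g = 40847 - 6536 = 34311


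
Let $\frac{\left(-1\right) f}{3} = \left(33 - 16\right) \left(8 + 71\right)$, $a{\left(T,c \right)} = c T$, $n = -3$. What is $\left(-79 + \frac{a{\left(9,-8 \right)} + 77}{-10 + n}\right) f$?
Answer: $\frac{4157928}{13} \approx 3.1984 \cdot 10^{5}$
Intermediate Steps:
$a{\left(T,c \right)} = T c$
$f = -4029$ ($f = - 3 \left(33 - 16\right) \left(8 + 71\right) = - 3 \cdot 17 \cdot 79 = \left(-3\right) 1343 = -4029$)
$\left(-79 + \frac{a{\left(9,-8 \right)} + 77}{-10 + n}\right) f = \left(-79 + \frac{9 \left(-8\right) + 77}{-10 - 3}\right) \left(-4029\right) = \left(-79 + \frac{-72 + 77}{-13}\right) \left(-4029\right) = \left(-79 + 5 \left(- \frac{1}{13}\right)\right) \left(-4029\right) = \left(-79 - \frac{5}{13}\right) \left(-4029\right) = \left(- \frac{1032}{13}\right) \left(-4029\right) = \frac{4157928}{13}$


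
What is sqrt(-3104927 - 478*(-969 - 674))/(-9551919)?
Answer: -I*sqrt(2319573)/9551919 ≈ -0.00015945*I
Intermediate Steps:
sqrt(-3104927 - 478*(-969 - 674))/(-9551919) = sqrt(-3104927 - 478*(-1643))*(-1/9551919) = sqrt(-3104927 + 785354)*(-1/9551919) = sqrt(-2319573)*(-1/9551919) = (I*sqrt(2319573))*(-1/9551919) = -I*sqrt(2319573)/9551919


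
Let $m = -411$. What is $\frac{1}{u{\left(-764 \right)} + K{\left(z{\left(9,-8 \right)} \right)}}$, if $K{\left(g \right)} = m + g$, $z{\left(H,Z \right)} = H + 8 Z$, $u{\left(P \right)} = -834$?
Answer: $- \frac{1}{1300} \approx -0.00076923$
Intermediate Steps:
$K{\left(g \right)} = -411 + g$
$\frac{1}{u{\left(-764 \right)} + K{\left(z{\left(9,-8 \right)} \right)}} = \frac{1}{-834 + \left(-411 + \left(9 + 8 \left(-8\right)\right)\right)} = \frac{1}{-834 + \left(-411 + \left(9 - 64\right)\right)} = \frac{1}{-834 - 466} = \frac{1}{-1300} = - \frac{1}{1300}$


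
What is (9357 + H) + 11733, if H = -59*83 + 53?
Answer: 16246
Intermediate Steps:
H = -4844 (H = -4897 + 53 = -4844)
(9357 + H) + 11733 = (9357 - 4844) + 11733 = 4513 + 11733 = 16246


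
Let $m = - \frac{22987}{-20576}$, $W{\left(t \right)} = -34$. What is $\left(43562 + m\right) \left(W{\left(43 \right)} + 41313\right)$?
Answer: $\frac{37000625620021}{20576} \approx 1.7982 \cdot 10^{9}$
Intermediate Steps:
$m = \frac{22987}{20576}$ ($m = \left(-22987\right) \left(- \frac{1}{20576}\right) = \frac{22987}{20576} \approx 1.1172$)
$\left(43562 + m\right) \left(W{\left(43 \right)} + 41313\right) = \left(43562 + \frac{22987}{20576}\right) \left(-34 + 41313\right) = \frac{896354699}{20576} \cdot 41279 = \frac{37000625620021}{20576}$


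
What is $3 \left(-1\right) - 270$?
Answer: $-273$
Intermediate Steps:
$3 \left(-1\right) - 270 = -3 - 270 = -273$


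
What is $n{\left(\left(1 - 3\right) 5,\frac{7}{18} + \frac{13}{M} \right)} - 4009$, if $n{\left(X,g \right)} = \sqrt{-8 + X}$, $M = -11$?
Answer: $-4009 + 3 i \sqrt{2} \approx -4009.0 + 4.2426 i$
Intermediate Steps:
$n{\left(\left(1 - 3\right) 5,\frac{7}{18} + \frac{13}{M} \right)} - 4009 = \sqrt{-8 + \left(1 - 3\right) 5} - 4009 = \sqrt{-8 - 10} - 4009 = \sqrt{-18} - 4009 = 3 i \sqrt{2} - 4009 = -4009 + 3 i \sqrt{2}$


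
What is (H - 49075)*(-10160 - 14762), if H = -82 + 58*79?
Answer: 1110898150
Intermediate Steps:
H = 4500 (H = -82 + 4582 = 4500)
(H - 49075)*(-10160 - 14762) = (4500 - 49075)*(-10160 - 14762) = -44575*(-24922) = 1110898150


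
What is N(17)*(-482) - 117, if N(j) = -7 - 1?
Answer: 3739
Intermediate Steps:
N(j) = -8
N(17)*(-482) - 117 = -8*(-482) - 117 = 3856 - 117 = 3739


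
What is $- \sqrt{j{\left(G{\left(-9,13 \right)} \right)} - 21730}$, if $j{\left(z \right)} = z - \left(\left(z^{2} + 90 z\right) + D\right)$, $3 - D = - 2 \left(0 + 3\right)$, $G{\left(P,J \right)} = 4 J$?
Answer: $- i \sqrt{29071} \approx - 170.5 i$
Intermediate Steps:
$D = 9$ ($D = 3 - - 2 \left(0 + 3\right) = 3 - \left(-2\right) 3 = 3 - -6 = 3 + 6 = 9$)
$j{\left(z \right)} = -9 - z^{2} - 89 z$ ($j{\left(z \right)} = z - \left(\left(z^{2} + 90 z\right) + 9\right) = z - \left(9 + z^{2} + 90 z\right) = -9 - z^{2} - 89 z$)
$- \sqrt{j{\left(G{\left(-9,13 \right)} \right)} - 21730} = - \sqrt{\left(-9 - \left(4 \cdot 13\right)^{2} - 89 \cdot 4 \cdot 13\right) - 21730} = - \sqrt{\left(-9 - 52^{2} - 4628\right) - 21730} = - \sqrt{\left(-9 - 2704 - 4628\right) - 21730} = - \sqrt{-7341 - 21730} = - \sqrt{-29071} = - i \sqrt{29071}$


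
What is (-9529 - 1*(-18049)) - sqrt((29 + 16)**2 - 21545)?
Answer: 8520 - 8*I*sqrt(305) ≈ 8520.0 - 139.71*I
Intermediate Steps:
(-9529 - 1*(-18049)) - sqrt((29 + 16)**2 - 21545) = (-9529 + 18049) - sqrt(45**2 - 21545) = 8520 - sqrt(2025 - 21545) = 8520 - sqrt(-19520) = 8520 - 8*I*sqrt(305)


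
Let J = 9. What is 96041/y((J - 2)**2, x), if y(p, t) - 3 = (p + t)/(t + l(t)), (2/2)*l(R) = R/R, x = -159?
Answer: 7587239/292 ≈ 25984.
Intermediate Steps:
l(R) = 1 (l(R) = R/R = 1)
y(p, t) = 3 + (p + t)/(1 + t) (y(p, t) = 3 + (p + t)/(t + 1) = 3 + (p + t)/(1 + t))
96041/y((J - 2)**2, x) = 96041/(((3 + (9 - 2)**2 + 4*(-159))/(1 - 159))) = 96041/(((3 + 7**2 - 636)/(-158))) = 96041/((-(3 + 49 - 636)/158)) = 96041/((-1/158*(-584))) = 96041/(292/79) = 96041*(79/292) = 7587239/292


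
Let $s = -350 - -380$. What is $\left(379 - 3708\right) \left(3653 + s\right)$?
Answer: $-12260707$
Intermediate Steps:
$s = 30$ ($s = -350 + \left(391 - 11\right) = -350 + 380 = 30$)
$\left(379 - 3708\right) \left(3653 + s\right) = \left(379 - 3708\right) \left(3653 + 30\right) = \left(-3329\right) 3683 = -12260707$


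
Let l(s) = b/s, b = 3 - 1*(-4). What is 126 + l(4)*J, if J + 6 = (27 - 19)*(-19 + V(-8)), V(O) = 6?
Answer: -133/2 ≈ -66.500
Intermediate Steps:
b = 7 (b = 3 + 4 = 7)
J = -110 (J = -6 + (27 - 19)*(-19 + 6) = -6 + 8*(-13) = -6 - 104 = -110)
l(s) = 7/s
126 + l(4)*J = 126 + (7/4)*(-110) = 126 - 385/2 = -133/2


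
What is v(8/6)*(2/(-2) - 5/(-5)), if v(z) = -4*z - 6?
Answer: 0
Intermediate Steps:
v(z) = -6 - 4*z
v(8/6)*(2/(-2) - 5/(-5)) = (-6 - 32/6)*(2/(-2) - 5/(-5)) = (-6 - 32/6)*(2*(-½) - 5*(-⅕)) = (-6 - 4*4/3)*(-1 + 1) = (-6 - 16/3)*0 = -34/3*0 = 0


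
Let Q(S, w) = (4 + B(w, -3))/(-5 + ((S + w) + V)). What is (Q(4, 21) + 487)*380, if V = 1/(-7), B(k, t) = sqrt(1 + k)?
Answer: 25733980/139 + 2660*sqrt(22)/139 ≈ 1.8523e+5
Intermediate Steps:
V = -1/7 ≈ -0.14286
Q(S, w) = (4 + sqrt(1 + w))/(-36/7 + S + w) (Q(S, w) = (4 + sqrt(1 + w))/(-5 + ((S + w) - 1/7)) = (4 + sqrt(1 + w))/(-5 + (-1/7 + S + w)) = (4 + sqrt(1 + w))/(-36/7 + S + w))
(Q(4, 21) + 487)*380 = (7*(4 + sqrt(1 + 21))/(-36 + 7*4 + 7*21) + 487)*380 = (7*(4 + sqrt(22))/(-36 + 28 + 147) + 487)*380 = (7*(4 + sqrt(22))/139 + 487)*380 = (7*(1/139)*(4 + sqrt(22)) + 487)*380 = ((28/139 + 7*sqrt(22)/139) + 487)*380 = (67721/139 + 7*sqrt(22)/139)*380 = 25733980/139 + 2660*sqrt(22)/139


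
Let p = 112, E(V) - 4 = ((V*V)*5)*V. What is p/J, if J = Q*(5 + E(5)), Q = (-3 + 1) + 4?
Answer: 28/317 ≈ 0.088328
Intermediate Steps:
Q = 2 (Q = -2 + 4 = 2)
E(V) = 4 + 5*V³ (E(V) = 4 + ((V*V)*5)*V = 4 + (V²*5)*V = 4 + (5*V²)*V = 4 + 5*V³)
J = 1268 (J = 2*(5 + (4 + 5*5³)) = 2*(5 + (4 + 5*125)) = 2*(5 + (4 + 625)) = 2*(5 + 629) = 2*634 = 1268)
p/J = 112/1268 = 112*(1/1268) = 28/317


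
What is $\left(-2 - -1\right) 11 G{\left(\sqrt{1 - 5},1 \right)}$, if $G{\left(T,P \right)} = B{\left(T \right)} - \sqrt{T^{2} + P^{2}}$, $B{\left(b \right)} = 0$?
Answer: $11 i \sqrt{3} \approx 19.053 i$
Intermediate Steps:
$G{\left(T,P \right)} = - \sqrt{P^{2} + T^{2}}$ ($G{\left(T,P \right)} = 0 - \sqrt{T^{2} + P^{2}} = 0 - \sqrt{P^{2} + T^{2}} = - \sqrt{P^{2} + T^{2}}$)
$\left(-2 - -1\right) 11 G{\left(\sqrt{1 - 5},1 \right)} = \left(-2 - -1\right) 11 \left(- \sqrt{1^{2} + \left(\sqrt{1 - 5}\right)^{2}}\right) = \left(-2 + 1\right) 11 \left(- \sqrt{1 + \left(\sqrt{-4}\right)^{2}}\right) = \left(-1\right) 11 \left(- \sqrt{1 + \left(2 i\right)^{2}}\right) = - 11 \left(- \sqrt{1 - 4}\right) = - 11 \left(- \sqrt{-3}\right) = - 11 \left(- i \sqrt{3}\right) = 11 i \sqrt{3}$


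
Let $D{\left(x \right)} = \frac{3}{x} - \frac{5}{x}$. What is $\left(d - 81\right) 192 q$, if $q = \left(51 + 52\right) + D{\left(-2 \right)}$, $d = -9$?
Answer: $-1797120$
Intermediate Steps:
$D{\left(x \right)} = - \frac{2}{x}$
$q = 104$ ($q = \left(51 + 52\right) - \frac{2}{-2} = 103 - -1 = 103 + 1 = 104$)
$\left(d - 81\right) 192 q = \left(-9 - 81\right) 192 \cdot 104 = \left(-90\right) 192 \cdot 104 = \left(-17280\right) 104 = -1797120$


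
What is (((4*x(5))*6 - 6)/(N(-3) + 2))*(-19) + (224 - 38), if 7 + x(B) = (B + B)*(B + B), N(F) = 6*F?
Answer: 22635/8 ≈ 2829.4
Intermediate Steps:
x(B) = -7 + 4*B² (x(B) = -7 + (B + B)*(B + B) = -7 + (2*B)*(2*B) = -7 + 4*B²)
(((4*x(5))*6 - 6)/(N(-3) + 2))*(-19) + (224 - 38) = (((4*(-7 + 4*5²))*6 - 6)/(6*(-3) + 2))*(-19) + (224 - 38) = (((4*(-7 + 4*25))*6 - 6)/(-18 + 2))*(-19) + 186 = (((4*(-7 + 100))*6 - 6)/(-16))*(-19) + 186 = (((4*93)*6 - 6)*(-1/16))*(-19) + 186 = ((372*6 - 6)*(-1/16))*(-19) + 186 = ((2232 - 6)*(-1/16))*(-19) + 186 = (2226*(-1/16))*(-19) + 186 = -1113/8*(-19) + 186 = 21147/8 + 186 = 22635/8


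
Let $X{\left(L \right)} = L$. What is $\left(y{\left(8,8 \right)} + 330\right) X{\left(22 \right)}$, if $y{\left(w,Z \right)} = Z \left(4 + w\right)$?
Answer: $9372$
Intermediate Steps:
$\left(y{\left(8,8 \right)} + 330\right) X{\left(22 \right)} = \left(8 \left(4 + 8\right) + 330\right) 22 = \left(8 \cdot 12 + 330\right) 22 = \left(96 + 330\right) 22 = 426 \cdot 22 = 9372$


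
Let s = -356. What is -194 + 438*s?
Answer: -156122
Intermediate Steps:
-194 + 438*s = -194 + 438*(-356) = -194 - 155928 = -156122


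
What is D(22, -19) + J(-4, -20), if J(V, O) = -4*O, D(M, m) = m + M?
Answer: 83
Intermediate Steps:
D(M, m) = M + m
D(22, -19) + J(-4, -20) = (22 - 19) - 4*(-20) = 3 + 80 = 83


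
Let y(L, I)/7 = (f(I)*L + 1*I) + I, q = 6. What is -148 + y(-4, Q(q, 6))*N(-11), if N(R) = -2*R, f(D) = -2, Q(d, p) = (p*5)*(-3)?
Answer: -26636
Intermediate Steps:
Q(d, p) = -15*p (Q(d, p) = (5*p)*(-3) = -15*p)
y(L, I) = -14*L + 14*I (y(L, I) = 7*((-2*L + 1*I) + I) = 7*((-2*L + I) + I) = 7*((I - 2*L) + I) = 7*(-2*L + 2*I) = -14*L + 14*I)
-148 + y(-4, Q(q, 6))*N(-11) = -148 + (-14*(-4) + 14*(-15*6))*(-2*(-11)) = -148 + (56 + 14*(-90))*22 = -148 + (56 - 1260)*22 = -148 - 1204*22 = -148 - 26488 = -26636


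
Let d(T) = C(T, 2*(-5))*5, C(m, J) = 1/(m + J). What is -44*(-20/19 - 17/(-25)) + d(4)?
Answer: 44353/2850 ≈ 15.562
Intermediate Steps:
C(m, J) = 1/(J + m)
d(T) = 5/(-10 + T) (d(T) = 5/(2*(-5) + T) = 5/(-10 + T))
-44*(-20/19 - 17/(-25)) + d(4) = -44*(-20/19 - 17/(-25)) + 5/(-10 + 4) = -44*(-20*1/19 - 17*(-1/25)) + 5/(-6) = -44*(-20/19 + 17/25) + 5*(-1/6) = -44*(-177/475) - 5/6 = 7788/475 - 5/6 = 44353/2850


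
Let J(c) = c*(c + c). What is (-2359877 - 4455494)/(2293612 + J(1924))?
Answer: -6815371/9697164 ≈ -0.70282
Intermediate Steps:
J(c) = 2*c² (J(c) = c*(2*c) = 2*c²)
(-2359877 - 4455494)/(2293612 + J(1924)) = (-2359877 - 4455494)/(2293612 + 2*1924²) = -6815371/(2293612 + 2*3701776) = -6815371/(2293612 + 7403552) = -6815371/9697164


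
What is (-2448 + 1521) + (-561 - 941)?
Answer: -2429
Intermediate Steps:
(-2448 + 1521) + (-561 - 941) = -927 - 1502 = -2429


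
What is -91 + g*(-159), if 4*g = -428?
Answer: 16922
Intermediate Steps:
g = -107 (g = (¼)*(-428) = -107)
-91 + g*(-159) = -91 - 107*(-159) = -91 + 17013 = 16922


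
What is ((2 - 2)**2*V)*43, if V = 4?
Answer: 0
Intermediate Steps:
((2 - 2)**2*V)*43 = ((2 - 2)**2*4)*43 = (0**2*4)*43 = (0*4)*43 = 0*43 = 0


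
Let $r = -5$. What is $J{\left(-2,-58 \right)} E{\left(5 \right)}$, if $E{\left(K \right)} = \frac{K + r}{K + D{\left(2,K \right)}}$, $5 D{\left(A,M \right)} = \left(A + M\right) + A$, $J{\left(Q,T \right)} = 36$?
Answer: $0$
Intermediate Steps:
$D{\left(A,M \right)} = \frac{M}{5} + \frac{2 A}{5}$ ($D{\left(A,M \right)} = \frac{\left(A + M\right) + A}{5} = \frac{M + 2 A}{5} = \frac{M}{5} + \frac{2 A}{5}$)
$E{\left(K \right)} = \frac{-5 + K}{\frac{4}{5} + \frac{6 K}{5}}$ ($E{\left(K \right)} = \frac{K - 5}{K + \left(\frac{K}{5} + \frac{2}{5} \cdot 2\right)} = \frac{-5 + K}{K + \left(\frac{K}{5} + \frac{4}{5}\right)} = \frac{-5 + K}{K + \left(\frac{4}{5} + \frac{K}{5}\right)} = \frac{-5 + K}{\frac{4}{5} + \frac{6 K}{5}}$)
$J{\left(-2,-58 \right)} E{\left(5 \right)} = 36 \frac{5 \left(-5 + 5\right)}{2 \left(2 + 3 \cdot 5\right)} = 36 \cdot \frac{5}{2} \frac{1}{2 + 15} \cdot 0 = 36 \cdot \frac{5}{2} \cdot \frac{1}{17} \cdot 0 = 36 \cdot 0 = 0$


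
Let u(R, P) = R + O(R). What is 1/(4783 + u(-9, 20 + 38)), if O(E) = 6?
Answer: 1/4780 ≈ 0.00020921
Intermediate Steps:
u(R, P) = 6 + R (u(R, P) = R + 6 = 6 + R)
1/(4783 + u(-9, 20 + 38)) = 1/(4783 + (6 - 9)) = 1/(4783 - 3) = 1/4780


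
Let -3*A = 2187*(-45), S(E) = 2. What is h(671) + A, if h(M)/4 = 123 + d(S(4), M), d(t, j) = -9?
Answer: 33261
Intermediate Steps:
A = 32805 (A = -729*(-45) = -⅓*(-98415) = 32805)
h(M) = 456 (h(M) = 4*(123 - 9) = 4*114 = 456)
h(671) + A = 456 + 32805 = 33261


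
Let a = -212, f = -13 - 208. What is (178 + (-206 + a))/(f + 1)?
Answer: 12/11 ≈ 1.0909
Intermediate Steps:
f = -221
(178 + (-206 + a))/(f + 1) = (178 + (-206 - 212))/(-221 + 1) = (178 - 418)/(-220) = -240*(-1/220) = 12/11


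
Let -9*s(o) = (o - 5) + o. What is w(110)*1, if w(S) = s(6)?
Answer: -7/9 ≈ -0.77778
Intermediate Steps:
s(o) = 5/9 - 2*o/9 (s(o) = -((o - 5) + o)/9 = -((-5 + o) + o)/9 = -(-5 + 2*o)/9 = 5/9 - 2*o/9)
w(S) = -7/9 (w(S) = 5/9 - 2/9*6 = 5/9 - 4/3 = -7/9)
w(110)*1 = -7/9*1 = -7/9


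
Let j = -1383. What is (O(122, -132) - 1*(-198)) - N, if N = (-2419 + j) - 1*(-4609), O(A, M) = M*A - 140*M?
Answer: 1767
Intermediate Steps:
O(A, M) = -140*M + A*M (O(A, M) = A*M - 140*M = -140*M + A*M)
N = 807 (N = (-2419 - 1383) - 1*(-4609) = -3802 + 4609 = 807)
(O(122, -132) - 1*(-198)) - N = (-132*(-140 + 122) - 1*(-198)) - 1*807 = (-132*(-18) + 198) - 807 = (2376 + 198) - 807 = 2574 - 807 = 1767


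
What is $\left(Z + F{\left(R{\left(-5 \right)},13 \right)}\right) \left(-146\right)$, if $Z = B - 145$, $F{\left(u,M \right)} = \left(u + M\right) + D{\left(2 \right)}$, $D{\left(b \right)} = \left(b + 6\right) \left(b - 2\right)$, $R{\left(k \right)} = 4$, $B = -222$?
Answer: $51100$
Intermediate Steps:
$D{\left(b \right)} = \left(-2 + b\right) \left(6 + b\right)$ ($D{\left(b \right)} = \left(6 + b\right) \left(-2 + b\right) = \left(-2 + b\right) \left(6 + b\right)$)
$F{\left(u,M \right)} = M + u$ ($F{\left(u,M \right)} = \left(u + M\right) + \left(-12 + 2^{2} + 4 \cdot 2\right) = \left(M + u\right) + \left(-12 + 4 + 8\right) = \left(M + u\right) + 0 = M + u$)
$Z = -367$ ($Z = -222 - 145 = -367$)
$\left(Z + F{\left(R{\left(-5 \right)},13 \right)}\right) \left(-146\right) = \left(-367 + \left(13 + 4\right)\right) \left(-146\right) = \left(-367 + 17\right) \left(-146\right) = \left(-350\right) \left(-146\right) = 51100$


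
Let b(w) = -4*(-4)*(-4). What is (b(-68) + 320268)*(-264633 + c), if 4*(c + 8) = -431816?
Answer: -119306409380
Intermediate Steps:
c = -107962 (c = -8 + (¼)*(-431816) = -8 - 107954 = -107962)
b(w) = -64 (b(w) = 16*(-4) = -64)
(b(-68) + 320268)*(-264633 + c) = (-64 + 320268)*(-264633 - 107962) = 320204*(-372595) = -119306409380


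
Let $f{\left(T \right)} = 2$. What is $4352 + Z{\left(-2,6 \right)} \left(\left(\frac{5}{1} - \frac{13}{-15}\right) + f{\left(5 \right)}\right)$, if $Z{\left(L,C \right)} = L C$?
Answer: $\frac{21288}{5} \approx 4257.6$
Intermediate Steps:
$Z{\left(L,C \right)} = C L$
$4352 + Z{\left(-2,6 \right)} \left(\left(\frac{5}{1} - \frac{13}{-15}\right) + f{\left(5 \right)}\right) = 4352 + 6 \left(-2\right) \left(\left(\frac{5}{1} - \frac{13}{-15}\right) + 2\right) = 4352 - 12 \left(\left(5 \cdot 1 - - \frac{13}{15}\right) + 2\right) = 4352 - 12 \left(\left(5 + \frac{13}{15}\right) + 2\right) = 4352 - 12 \left(\frac{88}{15} + 2\right) = 4352 - \frac{472}{5} = \frac{21288}{5}$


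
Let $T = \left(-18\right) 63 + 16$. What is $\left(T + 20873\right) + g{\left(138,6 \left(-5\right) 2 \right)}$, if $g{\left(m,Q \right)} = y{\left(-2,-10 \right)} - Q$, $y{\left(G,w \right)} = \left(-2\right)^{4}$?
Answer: $19831$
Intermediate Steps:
$y{\left(G,w \right)} = 16$
$g{\left(m,Q \right)} = 16 - Q$
$T = -1118$ ($T = -1134 + 16 = -1118$)
$\left(T + 20873\right) + g{\left(138,6 \left(-5\right) 2 \right)} = \left(-1118 + 20873\right) - \left(-16 + 6 \left(-5\right) 2\right) = 19755 - \left(-16 - 60\right) = 19755 + \left(16 - -60\right) = 19755 + \left(16 + 60\right) = 19755 + 76 = 19831$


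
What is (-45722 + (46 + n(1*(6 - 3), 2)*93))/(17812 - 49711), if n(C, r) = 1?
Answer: 45583/31899 ≈ 1.4290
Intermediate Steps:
(-45722 + (46 + n(1*(6 - 3), 2)*93))/(17812 - 49711) = (-45722 + (46 + 1*93))/(17812 - 49711) = (-45722 + (46 + 93))/(-31899) = (-45722 + 139)*(-1/31899) = -45583*(-1/31899) = 45583/31899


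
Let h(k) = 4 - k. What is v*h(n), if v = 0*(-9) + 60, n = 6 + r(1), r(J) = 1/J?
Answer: -180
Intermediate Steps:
n = 7 (n = 6 + 1/1 = 6 + 1 = 7)
v = 60 (v = 0 + 60 = 60)
v*h(n) = 60*(4 - 1*7) = 60*(4 - 7) = 60*(-3) = -180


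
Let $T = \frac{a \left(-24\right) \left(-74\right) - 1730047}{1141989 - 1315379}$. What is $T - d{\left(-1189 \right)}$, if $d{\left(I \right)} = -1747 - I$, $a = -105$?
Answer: $\frac{98668147}{173390} \approx 569.05$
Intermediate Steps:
$T = \frac{1916527}{173390}$ ($T = \frac{\left(-105\right) \left(-24\right) \left(-74\right) - 1730047}{1141989 - 1315379} = \frac{2520 \left(-74\right) - 1730047}{-173390} = \left(-186480 - 1730047\right) \left(- \frac{1}{173390}\right) = \left(-1916527\right) \left(- \frac{1}{173390}\right) = \frac{1916527}{173390} \approx 11.053$)
$T - d{\left(-1189 \right)} = \frac{1916527}{173390} - \left(-1747 - -1189\right) = \frac{1916527}{173390} - \left(-1747 + 1189\right) = \frac{1916527}{173390} - -558 = \frac{1916527}{173390} + 558 = \frac{98668147}{173390}$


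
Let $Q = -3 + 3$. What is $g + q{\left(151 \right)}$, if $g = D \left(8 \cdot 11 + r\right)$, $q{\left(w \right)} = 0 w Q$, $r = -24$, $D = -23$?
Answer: $-1472$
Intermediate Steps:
$Q = 0$
$q{\left(w \right)} = 0$ ($q{\left(w \right)} = 0 w 0 = 0 \cdot 0 = 0$)
$g = -1472$ ($g = - 23 \left(8 \cdot 11 - 24\right) = - 23 \left(88 - 24\right) = \left(-23\right) 64 = -1472$)
$g + q{\left(151 \right)} = -1472 + 0 = -1472$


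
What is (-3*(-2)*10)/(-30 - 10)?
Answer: -3/2 ≈ -1.5000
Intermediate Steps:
(-3*(-2)*10)/(-30 - 10) = (6*10)/(-40) = 60*(-1/40) = -3/2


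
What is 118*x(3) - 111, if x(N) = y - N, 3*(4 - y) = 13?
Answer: -1513/3 ≈ -504.33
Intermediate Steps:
y = -⅓ (y = 4 - ⅓*13 = 4 - 13/3 = -⅓ ≈ -0.33333)
x(N) = -⅓ - N
118*x(3) - 111 = 118*(-⅓ - 1*3) - 111 = 118*(-⅓ - 3) - 111 = 118*(-10/3) - 111 = -1180/3 - 111 = -1513/3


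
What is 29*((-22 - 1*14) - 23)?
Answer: -1711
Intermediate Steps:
29*((-22 - 1*14) - 23) = 29*((-22 - 14) - 23) = 29*(-36 - 23) = 29*(-59) = -1711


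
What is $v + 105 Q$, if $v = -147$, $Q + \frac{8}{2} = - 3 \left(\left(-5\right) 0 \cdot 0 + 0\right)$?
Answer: $-567$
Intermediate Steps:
$Q = -4$ ($Q = -4 - 3 \left(\left(-5\right) 0 \cdot 0 + 0\right) = -4 - 3 \left(0 \cdot 0 + 0\right) = -4 - 3 \left(0 + 0\right) = -4 - 0 = -4 + 0 = -4$)
$v + 105 Q = -147 + 105 \left(-4\right) = -147 - 420 = -567$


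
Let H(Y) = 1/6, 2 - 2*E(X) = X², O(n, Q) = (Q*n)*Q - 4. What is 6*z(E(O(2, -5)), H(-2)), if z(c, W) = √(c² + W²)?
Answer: √40220965 ≈ 6342.0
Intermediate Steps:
O(n, Q) = -4 + n*Q² (O(n, Q) = n*Q² - 4 = -4 + n*Q²)
E(X) = 1 - X²/2
H(Y) = ⅙
z(c, W) = √(W² + c²)
6*z(E(O(2, -5)), H(-2)) = 6*√((⅙)² + (1 - (-4 + 2*(-5)²)²/2)²) = 6*√(1/36 + (1 - (-4 + 2*25)²/2)²) = 6*√(1/36 + (1 - (-4 + 50)²/2)²) = 6*√(1/36 + (1 - ½*46²)²) = 6*√(1/36 + (1 - ½*2116)²) = 6*√(1/36 + (1 - 1058)²) = 6*√(1/36 + (-1057)²) = 6*√(1/36 + 1117249) = 6*√(40220965/36) = 6*(√40220965/6) = √40220965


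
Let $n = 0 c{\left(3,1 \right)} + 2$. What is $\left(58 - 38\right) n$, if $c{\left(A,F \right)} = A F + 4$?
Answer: $40$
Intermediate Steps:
$c{\left(A,F \right)} = 4 + A F$
$n = 2$ ($n = 0 \left(4 + 3 \cdot 1\right) + 2 = 0 \left(4 + 3\right) + 2 = 0 \cdot 7 + 2 = 0 + 2 = 2$)
$\left(58 - 38\right) n = \left(58 - 38\right) 2 = 20 \cdot 2 = 40$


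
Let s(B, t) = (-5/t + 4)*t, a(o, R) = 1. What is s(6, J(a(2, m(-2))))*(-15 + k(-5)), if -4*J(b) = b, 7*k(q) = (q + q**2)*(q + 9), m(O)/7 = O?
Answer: 150/7 ≈ 21.429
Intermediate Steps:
m(O) = 7*O
k(q) = (9 + q)*(q + q**2)/7 (k(q) = ((q + q**2)*(q + 9))/7 = ((q + q**2)*(9 + q))/7 = ((9 + q)*(q + q**2))/7 = (9 + q)*(q + q**2)/7)
J(b) = -b/4
s(B, t) = t*(4 - 5/t) (s(B, t) = (4 - 5/t)*t = t*(4 - 5/t))
s(6, J(a(2, m(-2))))*(-15 + k(-5)) = (-5 + 4*(-1/4*1))*(-15 + (1/7)*(-5)*(9 + (-5)**2 + 10*(-5))) = (-5 + 4*(-1/4))*(-15 + (1/7)*(-5)*(9 + 25 - 50)) = (-5 - 1)*(-15 + (1/7)*(-5)*(-16)) = -6*(-15 + 80/7) = -6*(-25/7) = 150/7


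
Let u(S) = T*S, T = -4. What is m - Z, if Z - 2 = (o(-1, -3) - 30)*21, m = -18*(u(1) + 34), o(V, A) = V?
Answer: 109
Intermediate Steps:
u(S) = -4*S
m = -540 (m = -18*(-4*1 + 34) = -18*(-4 + 34) = -18*30 = -540)
Z = -649 (Z = 2 + (-1 - 30)*21 = 2 - 31*21 = 2 - 651 = -649)
m - Z = -540 - 1*(-649) = -540 + 649 = 109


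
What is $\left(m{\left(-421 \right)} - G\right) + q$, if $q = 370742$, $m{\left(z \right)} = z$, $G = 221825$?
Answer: $148496$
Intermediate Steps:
$\left(m{\left(-421 \right)} - G\right) + q = \left(-421 - 221825\right) + 370742 = -222246 + 370742 = 148496$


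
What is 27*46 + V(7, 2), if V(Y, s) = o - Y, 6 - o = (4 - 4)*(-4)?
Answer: 1241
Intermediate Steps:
o = 6 (o = 6 - (4 - 4)*(-4) = 6 - 0*(-4) = 6 - 1*0 = 6 + 0 = 6)
V(Y, s) = 6 - Y
27*46 + V(7, 2) = 27*46 + (6 - 1*7) = 1242 + (6 - 7) = 1242 - 1 = 1241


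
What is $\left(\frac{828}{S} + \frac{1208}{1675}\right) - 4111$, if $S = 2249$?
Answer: $- \frac{15482341633}{3767075} \approx -4109.9$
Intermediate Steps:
$\left(\frac{828}{S} + \frac{1208}{1675}\right) - 4111 = \left(\frac{828}{2249} + \frac{1208}{1675}\right) - 4111 = \frac{4103692}{3767075} - 4111 = - \frac{15482341633}{3767075}$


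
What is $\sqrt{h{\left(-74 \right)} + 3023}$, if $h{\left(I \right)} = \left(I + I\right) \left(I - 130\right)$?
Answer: $\sqrt{33215} \approx 182.25$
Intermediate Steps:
$h{\left(I \right)} = 2 I \left(-130 + I\right)$
$\sqrt{h{\left(-74 \right)} + 3023} = \sqrt{2 \left(-74\right) \left(-130 - 74\right) + 3023} = \sqrt{2 \left(-74\right) \left(-204\right) + 3023} = \sqrt{30192 + 3023} = \sqrt{33215}$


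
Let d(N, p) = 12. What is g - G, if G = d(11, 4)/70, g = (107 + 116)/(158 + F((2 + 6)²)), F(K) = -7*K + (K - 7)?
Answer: -9203/8155 ≈ -1.1285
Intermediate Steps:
F(K) = -7 - 6*K (F(K) = -7*K + (-7 + K) = -7 - 6*K)
g = -223/233 (g = (107 + 116)/(158 + (-7 - 6*(2 + 6)²)) = 223/(158 + (-7 - 6*8²)) = 223/(158 + (-7 - 6*64)) = 223/(158 + (-7 - 384)) = 223/(158 - 391) = 223/(-233) = 223*(-1/233) = -223/233 ≈ -0.95708)
G = 6/35 (G = 12/70 = 12*(1/70) = 6/35 ≈ 0.17143)
g - G = -223/233 - 1*6/35 = -223/233 - 6/35 = -9203/8155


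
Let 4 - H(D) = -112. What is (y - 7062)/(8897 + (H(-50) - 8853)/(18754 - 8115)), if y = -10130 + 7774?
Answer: -2947003/2783719 ≈ -1.0587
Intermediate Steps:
H(D) = 116 (H(D) = 4 - 1*(-112) = 4 + 112 = 116)
y = -2356
(y - 7062)/(8897 + (H(-50) - 8853)/(18754 - 8115)) = (-2356 - 7062)/(8897 + (116 - 8853)/(18754 - 8115)) = -9418/(8897 - 8737/10639) = -9418/94646446/10639 = -9418*10639/94646446 = -2947003/2783719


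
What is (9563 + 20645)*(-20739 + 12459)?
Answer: -250122240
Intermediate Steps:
(9563 + 20645)*(-20739 + 12459) = 30208*(-8280) = -250122240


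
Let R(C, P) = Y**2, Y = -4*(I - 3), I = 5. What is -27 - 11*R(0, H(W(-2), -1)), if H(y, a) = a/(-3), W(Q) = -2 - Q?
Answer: -731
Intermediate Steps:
H(y, a) = -a/3 (H(y, a) = a*(-1/3) = -a/3)
Y = -8 (Y = -4*(5 - 3) = -4*2 = -8)
R(C, P) = 64 (R(C, P) = (-8)**2 = 64)
-27 - 11*R(0, H(W(-2), -1)) = -27 - 11*64 = -27 - 704 = -731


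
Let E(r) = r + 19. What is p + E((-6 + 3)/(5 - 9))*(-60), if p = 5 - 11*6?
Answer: -1246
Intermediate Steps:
p = -61 (p = 5 - 66 = -61)
E(r) = 19 + r
p + E((-6 + 3)/(5 - 9))*(-60) = -61 + (19 + (-6 + 3)/(5 - 9))*(-60) = -61 + (19 - 3/(-4))*(-60) = -61 + (19 - 3*(-1/4))*(-60) = -61 + (19 + 3/4)*(-60) = -61 + (79/4)*(-60) = -61 - 1185 = -1246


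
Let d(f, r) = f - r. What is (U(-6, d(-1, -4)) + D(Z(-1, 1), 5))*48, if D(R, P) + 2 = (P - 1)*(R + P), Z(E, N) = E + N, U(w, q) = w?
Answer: 576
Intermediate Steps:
D(R, P) = -2 + (-1 + P)*(P + R) (D(R, P) = -2 + (P - 1)*(R + P) = -2 + (-1 + P)*(P + R))
(U(-6, d(-1, -4)) + D(Z(-1, 1), 5))*48 = (-6 + (-2 + 5² - 1*5 - (-1 + 1) + 5*(-1 + 1)))*48 = (-6 + (-2 + 25 - 5 - 1*0 + 5*0))*48 = (-6 + (-2 + 25 - 5 + 0 + 0))*48 = (-6 + 18)*48 = 12*48 = 576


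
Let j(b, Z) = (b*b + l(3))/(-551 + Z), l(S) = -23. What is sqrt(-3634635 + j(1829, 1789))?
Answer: 2*I*sqrt(347903759066)/619 ≈ 1905.8*I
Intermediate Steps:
j(b, Z) = (-23 + b**2)/(-551 + Z) (j(b, Z) = (b*b - 23)/(-551 + Z) = (b**2 - 23)/(-551 + Z) = (-23 + b**2)/(-551 + Z))
sqrt(-3634635 + j(1829, 1789)) = sqrt(-3634635 + (-23 + 1829**2)/(-551 + 1789)) = sqrt(-3634635 + (-23 + 3345241)/1238) = sqrt(-3634635 + (1/1238)*3345218) = sqrt(-3634635 + 1672609/619) = sqrt(-2248166456/619) = 2*I*sqrt(347903759066)/619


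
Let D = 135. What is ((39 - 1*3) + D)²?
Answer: 29241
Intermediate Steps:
((39 - 1*3) + D)² = ((39 - 1*3) + 135)² = ((39 - 3) + 135)² = (36 + 135)² = 171² = 29241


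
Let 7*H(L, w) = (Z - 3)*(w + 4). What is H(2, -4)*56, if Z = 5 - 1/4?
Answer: 0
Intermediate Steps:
Z = 19/4 (Z = 5 - 1*¼ = 5 - ¼ = 19/4 ≈ 4.7500)
H(L, w) = 1 + w/4 (H(L, w) = ((19/4 - 3)*(w + 4))/7 = (7*(4 + w)/4)/7 = (7 + 7*w/4)/7 = 1 + w/4)
H(2, -4)*56 = (1 + (¼)*(-4))*56 = (1 - 1)*56 = 0*56 = 0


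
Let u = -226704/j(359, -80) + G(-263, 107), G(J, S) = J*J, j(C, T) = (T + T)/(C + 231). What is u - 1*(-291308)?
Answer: 1196448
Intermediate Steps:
j(C, T) = 2*T/(231 + C) (j(C, T) = (2*T)/(231 + C) = 2*T/(231 + C))
G(J, S) = J²
u = 905140 (u = -226704/(2*(-80)/(231 + 359)) + (-263)² = -226704/(2*(-80)/590) + 69169 = -226704/(2*(-80)*(1/590)) + 69169 = -226704/(-16/59) + 69169 = -226704*(-59/16) + 69169 = 835971 + 69169 = 905140)
u - 1*(-291308) = 905140 - 1*(-291308) = 905140 + 291308 = 1196448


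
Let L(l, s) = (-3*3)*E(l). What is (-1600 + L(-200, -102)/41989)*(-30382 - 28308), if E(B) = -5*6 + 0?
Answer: 3942919209700/41989 ≈ 9.3904e+7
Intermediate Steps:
E(B) = -30 (E(B) = -30 + 0 = -30)
L(l, s) = 270 (L(l, s) = -3*3*(-30) = -9*(-30) = 270)
(-1600 + L(-200, -102)/41989)*(-30382 - 28308) = (-1600 + 270/41989)*(-30382 - 28308) = (-1600 + 270*(1/41989))*(-58690) = (-1600 + 270/41989)*(-58690) = -67182130/41989*(-58690) = 3942919209700/41989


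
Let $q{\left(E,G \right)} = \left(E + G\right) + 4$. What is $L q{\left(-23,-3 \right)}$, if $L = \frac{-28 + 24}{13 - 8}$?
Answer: $\frac{88}{5} \approx 17.6$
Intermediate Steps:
$q{\left(E,G \right)} = 4 + E + G$
$L = - \frac{4}{5} \approx -0.8$
$L q{\left(-23,-3 \right)} = - \frac{4 \left(4 - 23 - 3\right)}{5} = \left(- \frac{4}{5}\right) \left(-22\right) = \frac{88}{5}$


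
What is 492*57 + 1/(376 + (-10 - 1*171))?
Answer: 5468581/195 ≈ 28044.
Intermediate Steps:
492*57 + 1/(376 + (-10 - 1*171)) = 28044 + 1/(376 + (-10 - 171)) = 28044 + 1/(376 - 181) = 28044 + 1/195 = 5468581/195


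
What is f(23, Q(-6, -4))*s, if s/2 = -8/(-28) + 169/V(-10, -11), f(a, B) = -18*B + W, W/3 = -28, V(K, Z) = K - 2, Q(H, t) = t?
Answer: 2318/7 ≈ 331.14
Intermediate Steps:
V(K, Z) = -2 + K
W = -84 (W = 3*(-28) = -84)
f(a, B) = -84 - 18*B (f(a, B) = -18*B - 84 = -84 - 18*B)
s = -1159/42 (s = 2*(-8/(-28) + 169/(-2 - 10)) = 2*(-8*(-1/28) + 169/(-12)) = 2*(2/7 + 169*(-1/12)) = 2*(2/7 - 169/12) = 2*(-1159/84) = -1159/42 ≈ -27.595)
f(23, Q(-6, -4))*s = (-84 - 18*(-4))*(-1159/42) = (-84 + 72)*(-1159/42) = -12*(-1159/42) = 2318/7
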